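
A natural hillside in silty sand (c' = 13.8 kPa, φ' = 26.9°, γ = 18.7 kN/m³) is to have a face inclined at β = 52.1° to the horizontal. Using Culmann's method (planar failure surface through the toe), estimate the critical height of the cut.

H_c = 21.83 m

Culmann's analysis gives the critical failure plane at α_cr = (β + φ')/2 = (52.1 + 26.9)/2 = 39.5°, and the critical height
H_c = (4c'/γ) · sinβ cosφ' / [1 − cos(β − φ')]
    = (4·13.8/18.7) · sin52.1°·cos26.9° / [1 − cos(25.2°)]
    = 2.952 · 0.7891·0.8918 / [1 − 0.9048]
    = 2.952 · 0.7037 / 0.0952
    = 21.83 m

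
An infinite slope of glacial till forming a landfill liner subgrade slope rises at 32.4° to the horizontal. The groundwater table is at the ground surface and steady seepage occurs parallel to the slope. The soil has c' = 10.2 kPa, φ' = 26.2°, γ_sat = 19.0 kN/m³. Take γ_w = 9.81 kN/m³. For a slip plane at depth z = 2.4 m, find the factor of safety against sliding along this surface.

FS = 0.87

With seepage parallel to the slope and the water table at the surface, the effective normal stress on the slip plane uses the buoyant unit weight γ' = γ_sat − γ_w while the driving shear stress uses γ_sat:
FS = [c' + γ' z cos²β tanφ'] / [γ_sat z sinβ cosβ]
γ' = 19.0 − 9.81 = 9.19 kN/m³
Numerator = 10.2 + 9.19·2.4·cos²32.4°·tan26.2° = 10.2 + 9.19·2.4·0.7129·0.4921 = 17.937 kPa
Denominator = 19.0·2.4·sin32.4°·cos32.4° = 19.0·2.4·0.5358·0.8443 = 20.630 kPa
FS = 17.937 / 20.630 = 0.869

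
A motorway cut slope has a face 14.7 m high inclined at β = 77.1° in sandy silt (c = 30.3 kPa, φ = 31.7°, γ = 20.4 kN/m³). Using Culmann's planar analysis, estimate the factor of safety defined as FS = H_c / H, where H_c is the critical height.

H_c = (4c/γ) · sinβ cosφ / [1 − cos(β − φ)]
    = (4·30.3/20.4) · sin77.1°·cos31.7° / [1 − cos45.4°]
    = 5.941 · 0.8293 / 0.2978 = 16.54 m
FS = H_c / H = 16.54 / 14.7 = 1.125

FS = 1.13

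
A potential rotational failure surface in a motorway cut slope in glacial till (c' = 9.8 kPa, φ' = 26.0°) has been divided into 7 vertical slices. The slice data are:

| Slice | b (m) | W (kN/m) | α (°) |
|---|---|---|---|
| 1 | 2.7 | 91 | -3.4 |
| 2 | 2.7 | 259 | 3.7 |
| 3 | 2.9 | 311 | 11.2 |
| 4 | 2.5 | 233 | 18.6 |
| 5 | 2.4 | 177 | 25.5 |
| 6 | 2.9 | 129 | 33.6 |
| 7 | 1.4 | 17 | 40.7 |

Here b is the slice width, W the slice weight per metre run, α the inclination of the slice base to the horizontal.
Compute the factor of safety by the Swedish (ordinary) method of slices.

Ordinary method of slices: FS = Σ[c'·Δl_i + (W_i cosα_i)·tanφ'] / Σ W_i sinα_i, with Δl_i = b_i / cosα_i.
Slice 1: Δl = 2.7/cos(-3.4°) = 2.705 m; N'_1 = 91·cos(-3.4°) = 90.8; c'Δl = 26.51; W sinα = -5.4
Slice 2: Δl = 2.7/cos3.7° = 2.706 m; N'_2 = 259·cos3.7° = 258.5; c'Δl = 26.52; W sinα = 16.7
Slice 3: Δl = 2.9/cos11.2° = 2.956 m; N'_3 = 311·cos11.2° = 305.1; c'Δl = 28.97; W sinα = 60.4
Slice 4: Δl = 2.5/cos18.6° = 2.638 m; N'_4 = 233·cos18.6° = 220.8; c'Δl = 25.85; W sinα = 74.3
Slice 5: Δl = 2.4/cos25.5° = 2.659 m; N'_5 = 177·cos25.5° = 159.8; c'Δl = 26.06; W sinα = 76.2
Slice 6: Δl = 2.9/cos33.6° = 3.482 m; N'_6 = 129·cos33.6° = 107.4; c'Δl = 34.12; W sinα = 71.4
Slice 7: Δl = 1.4/cos40.7° = 1.847 m; N'_7 = 17·cos40.7° = 12.9; c'Δl = 18.10; W sinα = 11.1
Σc'Δl = 186.1 kN/m; ΣN' = 1155.3 kN/m; ΣW sinα = 304.7 kN/m
Resisting = 186.1 + 1155.3·tan26.0° = 186.1 + 563.5 = 749.6 kN/m
FS = 749.6 / 304.7 = 2.460

FS = 2.46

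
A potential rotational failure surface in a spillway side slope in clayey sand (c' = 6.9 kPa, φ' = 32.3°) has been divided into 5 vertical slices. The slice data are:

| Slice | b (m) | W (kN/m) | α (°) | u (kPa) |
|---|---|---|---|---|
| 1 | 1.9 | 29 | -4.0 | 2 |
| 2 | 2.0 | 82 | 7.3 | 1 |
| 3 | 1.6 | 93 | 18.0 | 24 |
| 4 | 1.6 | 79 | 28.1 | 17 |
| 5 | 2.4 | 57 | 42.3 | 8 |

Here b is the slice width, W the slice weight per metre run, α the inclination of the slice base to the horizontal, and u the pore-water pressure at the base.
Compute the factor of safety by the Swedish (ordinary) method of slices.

FS = 1.82

Ordinary method of slices: FS = Σ[c'·Δl_i + (W_i cosα_i − u_i·Δl_i)·tanφ'] / Σ W_i sinα_i, with Δl_i = b_i / cosα_i.
Slice 1: Δl = 1.9/cos(-4.0°) = 1.905 m; N'_1 = 29·cos(-4.0°) − 2·1.905 = 25.1; c'Δl = 13.14; W sinα = -2.0
Slice 2: Δl = 2.0/cos7.3° = 2.016 m; N'_2 = 82·cos7.3° − 1·2.016 = 79.3; c'Δl = 13.91; W sinα = 10.4
Slice 3: Δl = 1.6/cos18.0° = 1.682 m; N'_3 = 93·cos18.0° − 24·1.682 = 48.1; c'Δl = 11.61; W sinα = 28.7
Slice 4: Δl = 1.6/cos28.1° = 1.814 m; N'_4 = 79·cos28.1° − 17·1.814 = 38.9; c'Δl = 12.52; W sinα = 37.2
Slice 5: Δl = 2.4/cos42.3° = 3.245 m; N'_5 = 57·cos42.3° − 8·3.245 = 16.2; c'Δl = 22.39; W sinα = 38.4
Σc'Δl = 73.6 kN/m; ΣN' = 207.6 kN/m; ΣW sinα = 112.7 kN/m
Resisting = 73.6 + 207.6·tan32.3° = 73.6 + 131.2 = 204.8 kN/m
FS = 204.8 / 112.7 = 1.817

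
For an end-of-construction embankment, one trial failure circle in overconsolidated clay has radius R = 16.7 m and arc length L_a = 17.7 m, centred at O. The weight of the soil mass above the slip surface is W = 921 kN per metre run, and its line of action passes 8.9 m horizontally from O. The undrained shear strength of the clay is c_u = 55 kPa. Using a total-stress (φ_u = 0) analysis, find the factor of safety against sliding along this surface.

Taking moments about the centre O, the resisting moment is provided by the undrained shear strength acting along the arc:
M_R = c_u·L_a·R = 55·17.70·16.7 = 16257.4 kN·m/m
M_D = W·d = 921·8.9 = 8196.9 kN·m/m
FS = M_R / M_D = 16257.4 / 8196.9 = 1.983

FS = 1.98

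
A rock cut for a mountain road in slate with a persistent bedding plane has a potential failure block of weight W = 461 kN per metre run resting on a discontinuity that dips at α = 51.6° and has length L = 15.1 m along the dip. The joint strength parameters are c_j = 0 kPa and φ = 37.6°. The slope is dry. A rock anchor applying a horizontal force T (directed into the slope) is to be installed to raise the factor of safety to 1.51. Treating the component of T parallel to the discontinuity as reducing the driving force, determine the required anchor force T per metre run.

Resolving forces along and normal to the sliding plane, with the horizontal anchor force T adding T·sinα to the effective normal force and T·cosα acting up the plane against the driving force:
FS = [c_jL + (W cosα + T sinα) tanφ] / [W sinα − T cosα]
Without the anchor: N' = 286.3 kN/m, driving T_d = 361.3 kN/m, resisting R = 0·15.1 + 286.3·tan37.6° = 220.5 kN/m, FS = 0.61.
Setting FS = 1.51 and solving for T:
1.51·(361.3 − T cos51.6°) = 220.5 + T sin51.6°·tan37.6°
T·(sin51.6°·tan37.6° + 1.51·cos51.6°) = 1.51·361.3 − 220.5
T·(0.7837·0.7701 + 1.51·0.6211) = 545.5 − 220.5 = 325.0
T·1.5415 = 325.0
T = 210.9 kN/m

T = 211 kN/m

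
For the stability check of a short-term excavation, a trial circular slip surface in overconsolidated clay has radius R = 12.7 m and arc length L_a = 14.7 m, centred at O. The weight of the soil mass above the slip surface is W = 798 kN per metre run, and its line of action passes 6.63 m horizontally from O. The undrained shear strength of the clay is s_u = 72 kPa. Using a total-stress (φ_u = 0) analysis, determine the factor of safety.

Taking moments about the centre O, the resisting moment is provided by the undrained shear strength acting along the arc:
M_R = s_u·L_a·R = 72·14.70·12.7 = 13441.7 kN·m/m
M_D = W·d = 798·6.63 = 5290.7 kN·m/m
FS = M_R / M_D = 13441.7 / 5290.7 = 2.541

FS = 2.54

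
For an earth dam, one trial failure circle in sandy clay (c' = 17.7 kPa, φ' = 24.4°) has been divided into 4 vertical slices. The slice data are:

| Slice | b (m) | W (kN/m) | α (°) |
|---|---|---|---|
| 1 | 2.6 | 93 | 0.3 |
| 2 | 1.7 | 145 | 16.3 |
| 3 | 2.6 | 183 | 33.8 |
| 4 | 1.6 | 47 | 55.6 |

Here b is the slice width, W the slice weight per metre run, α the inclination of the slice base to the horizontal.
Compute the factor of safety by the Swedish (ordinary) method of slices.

FS = 2.03

Ordinary method of slices: FS = Σ[c'·Δl_i + (W_i cosα_i)·tanφ'] / Σ W_i sinα_i, with Δl_i = b_i / cosα_i.
Slice 1: Δl = 2.6/cos0.3° = 2.600 m; N'_1 = 93·cos0.3° = 93.0; c'Δl = 46.02; W sinα = 0.5
Slice 2: Δl = 1.7/cos16.3° = 1.771 m; N'_2 = 145·cos16.3° = 139.2; c'Δl = 31.35; W sinα = 40.7
Slice 3: Δl = 2.6/cos33.8° = 3.129 m; N'_3 = 183·cos33.8° = 152.1; c'Δl = 55.38; W sinα = 101.8
Slice 4: Δl = 1.6/cos55.6° = 2.832 m; N'_4 = 47·cos55.6° = 26.6; c'Δl = 50.13; W sinα = 38.8
Σc'Δl = 182.9 kN/m; ΣN' = 410.8 kN/m; ΣW sinα = 181.8 kN/m
Resisting = 182.9 + 410.8·tan24.4° = 182.9 + 186.3 = 369.2 kN/m
FS = 369.2 / 181.8 = 2.031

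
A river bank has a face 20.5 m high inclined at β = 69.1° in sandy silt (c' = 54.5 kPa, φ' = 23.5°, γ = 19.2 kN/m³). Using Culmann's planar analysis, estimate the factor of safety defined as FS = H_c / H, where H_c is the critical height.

H_c = (4c'/γ) · sinβ cosφ' / [1 − cos(β − φ')]
    = (4·54.5/19.2) · sin69.1°·cos23.5° / [1 − cos45.6°]
    = 11.354 · 0.8567 / 0.3003 = 32.39 m
FS = H_c / H = 32.39 / 20.5 = 1.580

FS = 1.58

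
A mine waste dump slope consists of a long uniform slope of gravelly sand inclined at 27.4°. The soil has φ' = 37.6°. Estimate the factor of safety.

For a dry cohesionless infinite slope the factor of safety is FS = tanφ' / tanβ.
FS = tan37.6° / tan27.4° = 0.7701 / 0.5184 = 1.486

FS = 1.49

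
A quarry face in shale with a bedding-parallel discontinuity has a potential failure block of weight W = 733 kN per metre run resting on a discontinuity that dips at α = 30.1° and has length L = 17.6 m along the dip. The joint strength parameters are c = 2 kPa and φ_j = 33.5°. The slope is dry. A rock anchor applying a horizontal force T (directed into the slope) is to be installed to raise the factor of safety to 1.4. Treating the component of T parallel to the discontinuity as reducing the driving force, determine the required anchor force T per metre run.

Resolving forces along and normal to the sliding plane, with the horizontal anchor force T adding T·sinα to the effective normal force and T·cosα acting up the plane against the driving force:
FS = [cL + (W cosα + T sinα) tanφ_j] / [W sinα − T cosα]
Without the anchor: N' = 634.2 kN/m, driving T_d = 367.6 kN/m, resisting R = 2·17.6 + 634.2·tan33.5° = 454.9 kN/m, FS = 1.24.
Setting FS = 1.4 and solving for T:
1.4·(367.6 − T cos30.1°) = 454.9 + T sin30.1°·tan33.5°
T·(sin30.1°·tan33.5° + 1.4·cos30.1°) = 1.4·367.6 − 454.9
T·(0.5015·0.6619 + 1.4·0.8652) = 514.7 − 454.9 = 59.7
T·1.5432 = 59.7
T = 38.7 kN/m

T = 39 kN/m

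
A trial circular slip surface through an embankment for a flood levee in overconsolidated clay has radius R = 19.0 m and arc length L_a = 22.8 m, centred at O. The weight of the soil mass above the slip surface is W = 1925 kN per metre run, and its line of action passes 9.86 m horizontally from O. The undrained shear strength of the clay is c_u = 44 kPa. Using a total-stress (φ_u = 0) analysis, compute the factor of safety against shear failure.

FS = 1.00

Taking moments about the centre O, the resisting moment is provided by the undrained shear strength acting along the arc:
M_R = c_u·L_a·R = 44·22.80·19.0 = 19060.8 kN·m/m
M_D = W·d = 1925·9.86 = 18980.5 kN·m/m
FS = M_R / M_D = 19060.8 / 18980.5 = 1.004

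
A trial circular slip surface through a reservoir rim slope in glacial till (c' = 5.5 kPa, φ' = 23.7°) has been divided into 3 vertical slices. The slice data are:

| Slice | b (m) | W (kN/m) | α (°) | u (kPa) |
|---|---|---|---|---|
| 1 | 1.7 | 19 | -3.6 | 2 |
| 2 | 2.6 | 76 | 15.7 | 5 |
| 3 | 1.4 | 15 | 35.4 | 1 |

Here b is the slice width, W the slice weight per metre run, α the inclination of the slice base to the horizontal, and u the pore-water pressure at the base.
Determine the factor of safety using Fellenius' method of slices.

Ordinary method of slices: FS = Σ[c'·Δl_i + (W_i cosα_i − u_i·Δl_i)·tanφ'] / Σ W_i sinα_i, with Δl_i = b_i / cosα_i.
Slice 1: Δl = 1.7/cos(-3.6°) = 1.703 m; N'_1 = 19·cos(-3.6°) − 2·1.703 = 15.6; c'Δl = 9.37; W sinα = -1.2
Slice 2: Δl = 2.6/cos15.7° = 2.701 m; N'_2 = 76·cos15.7° − 5·2.701 = 59.7; c'Δl = 14.85; W sinα = 20.6
Slice 3: Δl = 1.4/cos35.4° = 1.718 m; N'_3 = 15·cos35.4° − 1·1.718 = 10.5; c'Δl = 9.45; W sinα = 8.7
Σc'Δl = 33.7 kN/m; ΣN' = 85.7 kN/m; ΣW sinα = 28.1 kN/m
Resisting = 33.7 + 85.7·tan23.7° = 33.7 + 37.6 = 71.3 kN/m
FS = 71.3 / 28.1 = 2.541

FS = 2.54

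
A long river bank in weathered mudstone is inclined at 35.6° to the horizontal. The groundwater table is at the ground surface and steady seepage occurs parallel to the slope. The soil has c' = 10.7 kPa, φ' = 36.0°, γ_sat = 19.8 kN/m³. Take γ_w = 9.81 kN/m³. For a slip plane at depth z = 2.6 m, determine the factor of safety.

With seepage parallel to the slope and the water table at the surface, the effective normal stress on the slip plane uses the buoyant unit weight γ' = γ_sat − γ_w while the driving shear stress uses γ_sat:
FS = [c' + γ' z cos²β tanφ'] / [γ_sat z sinβ cosβ]
γ' = 19.8 − 9.81 = 9.99 kN/m³
Numerator = 10.7 + 9.99·2.6·cos²35.6°·tan36.0° = 10.7 + 9.99·2.6·0.6611·0.7265 = 23.176 kPa
Denominator = 19.8·2.6·sin35.6°·cos35.6° = 19.8·2.6·0.5821·0.8131 = 24.367 kPa
FS = 23.176 / 24.367 = 0.951

FS = 0.95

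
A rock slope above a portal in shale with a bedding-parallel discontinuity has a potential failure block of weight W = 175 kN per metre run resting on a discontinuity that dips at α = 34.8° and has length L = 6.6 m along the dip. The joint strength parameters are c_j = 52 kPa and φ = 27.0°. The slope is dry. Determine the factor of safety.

Resolving the block weight along and normal to the plane and applying the Mohr–Coulomb strength on the joint:
N' = W cosα = 175·cos34.8° = 143.7 kN/m
Driving force T = W sinα = 175·sin34.8° = 99.9 kN/m
Resisting force R = c_j·L + N'·tanφ = 52·6.6 + 143.7·tan27.0° = 343.2 + 73.2 = 416.4 kN/m
FS = R / T = 416.4 / 99.9 = 4.169

FS = 4.17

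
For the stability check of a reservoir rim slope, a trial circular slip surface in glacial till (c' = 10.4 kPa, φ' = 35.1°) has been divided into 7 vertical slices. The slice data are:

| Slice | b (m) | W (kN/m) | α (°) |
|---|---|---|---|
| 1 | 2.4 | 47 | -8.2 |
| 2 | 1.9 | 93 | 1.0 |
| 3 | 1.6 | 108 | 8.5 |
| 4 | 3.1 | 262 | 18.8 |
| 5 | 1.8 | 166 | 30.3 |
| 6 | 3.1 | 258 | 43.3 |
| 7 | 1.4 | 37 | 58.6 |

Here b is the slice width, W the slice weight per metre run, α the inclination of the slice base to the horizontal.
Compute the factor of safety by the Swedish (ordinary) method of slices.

FS = 2.02

Ordinary method of slices: FS = Σ[c'·Δl_i + (W_i cosα_i)·tanφ'] / Σ W_i sinα_i, with Δl_i = b_i / cosα_i.
Slice 1: Δl = 2.4/cos(-8.2°) = 2.425 m; N'_1 = 47·cos(-8.2°) = 46.5; c'Δl = 25.22; W sinα = -6.7
Slice 2: Δl = 1.9/cos1.0° = 1.900 m; N'_2 = 93·cos1.0° = 93.0; c'Δl = 19.76; W sinα = 1.6
Slice 3: Δl = 1.6/cos8.5° = 1.618 m; N'_3 = 108·cos8.5° = 106.8; c'Δl = 16.82; W sinα = 16.0
Slice 4: Δl = 3.1/cos18.8° = 3.275 m; N'_4 = 262·cos18.8° = 248.0; c'Δl = 34.06; W sinα = 84.4
Slice 5: Δl = 1.8/cos30.3° = 2.085 m; N'_5 = 166·cos30.3° = 143.3; c'Δl = 21.68; W sinα = 83.8
Slice 6: Δl = 3.1/cos43.3° = 4.260 m; N'_6 = 258·cos43.3° = 187.8; c'Δl = 44.30; W sinα = 176.9
Slice 7: Δl = 1.4/cos58.6° = 2.687 m; N'_7 = 37·cos58.6° = 19.3; c'Δl = 27.95; W sinα = 31.6
Σc'Δl = 189.8 kN/m; ΣN' = 844.7 kN/m; ΣW sinα = 387.6 kN/m
Resisting = 189.8 + 844.7·tan35.1° = 189.8 + 593.7 = 783.5 kN/m
FS = 783.5 / 387.6 = 2.021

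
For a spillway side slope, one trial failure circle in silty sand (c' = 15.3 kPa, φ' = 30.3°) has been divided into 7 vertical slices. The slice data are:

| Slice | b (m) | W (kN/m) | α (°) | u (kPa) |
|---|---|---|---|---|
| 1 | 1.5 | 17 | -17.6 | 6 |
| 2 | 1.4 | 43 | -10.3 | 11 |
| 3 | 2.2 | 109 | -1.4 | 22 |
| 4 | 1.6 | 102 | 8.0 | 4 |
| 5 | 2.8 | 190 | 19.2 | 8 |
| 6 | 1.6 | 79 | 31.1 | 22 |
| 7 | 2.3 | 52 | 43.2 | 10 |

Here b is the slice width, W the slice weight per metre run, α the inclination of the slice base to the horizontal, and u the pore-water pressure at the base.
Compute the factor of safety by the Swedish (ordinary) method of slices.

FS = 3.25

Ordinary method of slices: FS = Σ[c'·Δl_i + (W_i cosα_i − u_i·Δl_i)·tanφ'] / Σ W_i sinα_i, with Δl_i = b_i / cosα_i.
Slice 1: Δl = 1.5/cos(-17.6°) = 1.574 m; N'_1 = 17·cos(-17.6°) − 6·1.574 = 6.8; c'Δl = 24.08; W sinα = -5.1
Slice 2: Δl = 1.4/cos(-10.3°) = 1.423 m; N'_2 = 43·cos(-10.3°) − 11·1.423 = 26.7; c'Δl = 21.77; W sinα = -7.7
Slice 3: Δl = 2.2/cos(-1.4°) = 2.201 m; N'_3 = 109·cos(-1.4°) − 22·2.201 = 60.6; c'Δl = 33.67; W sinα = -2.7
Slice 4: Δl = 1.6/cos8.0° = 1.616 m; N'_4 = 102·cos8.0° − 4·1.616 = 94.5; c'Δl = 24.72; W sinα = 14.2
Slice 5: Δl = 2.8/cos19.2° = 2.965 m; N'_5 = 190·cos19.2° − 8·2.965 = 155.7; c'Δl = 45.36; W sinα = 62.5
Slice 6: Δl = 1.6/cos31.1° = 1.869 m; N'_6 = 79·cos31.1° − 22·1.869 = 26.5; c'Δl = 28.59; W sinα = 40.8
Slice 7: Δl = 2.3/cos43.2° = 3.155 m; N'_7 = 52·cos43.2° − 10·3.155 = 6.4; c'Δl = 48.27; W sinα = 35.6
Σc'Δl = 226.5 kN/m; ΣN' = 377.1 kN/m; ΣW sinα = 137.6 kN/m
Resisting = 226.5 + 377.1·tan30.3° = 226.5 + 220.4 = 446.8 kN/m
FS = 446.8 / 137.6 = 3.248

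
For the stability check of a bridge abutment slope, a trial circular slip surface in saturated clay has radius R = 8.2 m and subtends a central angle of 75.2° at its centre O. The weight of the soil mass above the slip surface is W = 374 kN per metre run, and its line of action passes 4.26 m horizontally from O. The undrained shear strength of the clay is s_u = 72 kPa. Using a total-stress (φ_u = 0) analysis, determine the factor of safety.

FS = 3.99

Taking moments about the centre O, the resisting moment is provided by the undrained shear strength acting along the arc:
Arc length L_a = R·θ = 8.2·(75.2°·π/180) = 8.2·1.3125 = 10.76 m
M_R = s_u·L_a·R = 72·10.76·8.2 = 6354.1 kN·m/m
M_D = W·d = 374·4.26 = 1593.2 kN·m/m
FS = M_R / M_D = 6354.1 / 1593.2 = 3.988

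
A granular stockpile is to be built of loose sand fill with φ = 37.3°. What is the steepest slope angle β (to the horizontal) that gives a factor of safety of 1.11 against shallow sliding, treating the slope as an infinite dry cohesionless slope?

For an infinite dry cohesionless slope FS = tanφ/tanβ, so tanβ = tanφ / FS.
tanβ = tan37.3° / 1.11 = 0.7618 / 1.11 = 0.6863
β = arctan(0.6863) = 34.46°

β = 34.5°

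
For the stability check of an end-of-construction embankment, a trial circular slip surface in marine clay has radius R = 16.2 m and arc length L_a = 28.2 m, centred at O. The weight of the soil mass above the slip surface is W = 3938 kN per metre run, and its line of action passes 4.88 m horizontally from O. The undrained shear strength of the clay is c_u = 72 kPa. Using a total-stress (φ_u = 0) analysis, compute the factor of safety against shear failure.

FS = 1.71

Taking moments about the centre O, the resisting moment is provided by the undrained shear strength acting along the arc:
M_R = c_u·L_a·R = 72·28.20·16.2 = 32892.5 kN·m/m
M_D = W·d = 3938·4.88 = 19217.4 kN·m/m
FS = M_R / M_D = 32892.5 / 19217.4 = 1.712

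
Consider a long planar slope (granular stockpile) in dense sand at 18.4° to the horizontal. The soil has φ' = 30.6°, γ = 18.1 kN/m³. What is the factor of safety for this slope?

For a dry cohesionless infinite slope the factor of safety is FS = tanφ' / tanβ.
FS = tan30.6° / tan18.4° = 0.5914 / 0.3327 = 1.778

FS = 1.78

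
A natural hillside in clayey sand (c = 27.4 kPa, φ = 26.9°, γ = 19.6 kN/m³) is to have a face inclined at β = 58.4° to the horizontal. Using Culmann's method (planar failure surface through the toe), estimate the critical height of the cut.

H_c = 28.82 m

Culmann's analysis gives the critical failure plane at α_cr = (β + φ)/2 = (58.4 + 26.9)/2 = 42.6°, and the critical height
H_c = (4c/γ) · sinβ cosφ / [1 − cos(β − φ)]
    = (4·27.4/19.6) · sin58.4°·cos26.9° / [1 − cos(31.5°)]
    = 5.592 · 0.8517·0.8918 / [1 − 0.8526]
    = 5.592 · 0.7596 / 0.1474
    = 28.82 m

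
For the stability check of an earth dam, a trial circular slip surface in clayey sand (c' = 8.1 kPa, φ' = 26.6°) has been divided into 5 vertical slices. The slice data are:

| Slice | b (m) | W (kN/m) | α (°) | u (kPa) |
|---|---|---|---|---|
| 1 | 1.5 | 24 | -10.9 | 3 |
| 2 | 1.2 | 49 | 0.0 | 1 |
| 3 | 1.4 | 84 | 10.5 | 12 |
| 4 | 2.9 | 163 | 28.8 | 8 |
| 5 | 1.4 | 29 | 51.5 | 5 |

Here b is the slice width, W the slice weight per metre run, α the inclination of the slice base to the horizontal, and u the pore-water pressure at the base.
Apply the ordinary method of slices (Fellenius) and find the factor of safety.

Ordinary method of slices: FS = Σ[c'·Δl_i + (W_i cosα_i − u_i·Δl_i)·tanφ'] / Σ W_i sinα_i, with Δl_i = b_i / cosα_i.
Slice 1: Δl = 1.5/cos(-10.9°) = 1.528 m; N'_1 = 24·cos(-10.9°) − 3·1.528 = 19.0; c'Δl = 12.37; W sinα = -4.5
Slice 2: Δl = 1.2/cos0.0° = 1.200 m; N'_2 = 49·cos0.0° − 1·1.200 = 47.8; c'Δl = 9.72; W sinα = 0.0
Slice 3: Δl = 1.4/cos10.5° = 1.424 m; N'_3 = 84·cos10.5° − 12·1.424 = 65.5; c'Δl = 11.53; W sinα = 15.3
Slice 4: Δl = 2.9/cos28.8° = 3.309 m; N'_4 = 163·cos28.8° − 8·3.309 = 116.4; c'Δl = 26.81; W sinα = 78.5
Slice 5: Δl = 1.4/cos51.5° = 2.249 m; N'_5 = 29·cos51.5° − 5·2.249 = 6.8; c'Δl = 18.22; W sinα = 22.7
Σc'Δl = 78.6 kN/m; ΣN' = 255.5 kN/m; ΣW sinα = 112.0 kN/m
Resisting = 78.6 + 255.5·tan26.6° = 78.6 + 127.9 = 206.6 kN/m
FS = 206.6 / 112.0 = 1.845

FS = 1.84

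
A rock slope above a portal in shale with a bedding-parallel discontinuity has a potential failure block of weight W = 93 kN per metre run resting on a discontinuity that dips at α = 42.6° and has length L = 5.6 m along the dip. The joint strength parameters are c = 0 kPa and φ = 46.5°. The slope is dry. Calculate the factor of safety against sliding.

Resolving the block weight along and normal to the plane and applying the Mohr–Coulomb strength on the joint:
N' = W cosα = 93·cos42.6° = 68.5 kN/m
Driving force T = W sinα = 93·sin42.6° = 62.9 kN/m
Resisting force R = c·L + N'·tanφ = 0·5.6 + 68.5·tan46.5° = 0.0 + 72.1 = 72.1 kN/m
FS = R / T = 72.1 / 62.9 = 1.146

FS = 1.15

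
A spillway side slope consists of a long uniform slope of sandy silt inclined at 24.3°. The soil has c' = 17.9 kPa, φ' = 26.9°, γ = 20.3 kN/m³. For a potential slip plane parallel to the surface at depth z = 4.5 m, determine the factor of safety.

For an infinite slope with a slip plane parallel to the surface (no pore pressure): FS = [c' + γz cos²β tanφ'] / [γz sinβ cosβ].
γz = 20.3·4.5 = 91.35 kN/m²
Numerator = 17.9 + 91.35·cos²24.3°·tan26.9° = 17.9 + 91.35·0.8307·0.5073 = 56.396 kPa
Denominator = 91.35·sin24.3°·cos24.3° = 91.35·0.4115·0.9114 = 34.261 kPa
FS = 56.396 / 34.261 = 1.646

FS = 1.65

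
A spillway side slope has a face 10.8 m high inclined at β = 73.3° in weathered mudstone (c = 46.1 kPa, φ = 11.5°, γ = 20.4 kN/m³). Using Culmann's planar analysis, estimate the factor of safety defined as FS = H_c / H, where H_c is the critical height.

FS = 1.49

H_c = (4c/γ) · sinβ cosφ / [1 − cos(β − φ)]
    = (4·46.1/20.4) · sin73.3°·cos11.5° / [1 − cos61.8°]
    = 9.039 · 0.9386 / 0.5274 = 16.09 m
FS = H_c / H = 16.09 / 10.8 = 1.489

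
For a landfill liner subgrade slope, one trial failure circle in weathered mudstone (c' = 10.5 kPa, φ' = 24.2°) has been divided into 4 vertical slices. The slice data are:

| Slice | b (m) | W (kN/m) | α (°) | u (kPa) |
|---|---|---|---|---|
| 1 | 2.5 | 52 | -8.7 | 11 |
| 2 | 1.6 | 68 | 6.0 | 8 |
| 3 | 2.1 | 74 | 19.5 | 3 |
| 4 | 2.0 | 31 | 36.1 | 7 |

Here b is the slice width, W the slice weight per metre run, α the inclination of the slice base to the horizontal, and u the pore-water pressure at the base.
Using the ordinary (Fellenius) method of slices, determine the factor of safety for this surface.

Ordinary method of slices: FS = Σ[c'·Δl_i + (W_i cosα_i − u_i·Δl_i)·tanφ'] / Σ W_i sinα_i, with Δl_i = b_i / cosα_i.
Slice 1: Δl = 2.5/cos(-8.7°) = 2.529 m; N'_1 = 52·cos(-8.7°) − 11·2.529 = 23.6; c'Δl = 26.56; W sinα = -7.9
Slice 2: Δl = 1.6/cos6.0° = 1.609 m; N'_2 = 68·cos6.0° − 8·1.609 = 54.8; c'Δl = 16.89; W sinα = 7.1
Slice 3: Δl = 2.1/cos19.5° = 2.228 m; N'_3 = 74·cos19.5° − 3·2.228 = 63.1; c'Δl = 23.39; W sinα = 24.7
Slice 4: Δl = 2.0/cos36.1° = 2.475 m; N'_4 = 31·cos36.1° − 7·2.475 = 7.7; c'Δl = 25.99; W sinα = 18.3
Σc'Δl = 92.8 kN/m; ΣN' = 149.1 kN/m; ΣW sinα = 42.2 kN/m
Resisting = 92.8 + 149.1·tan24.2° = 92.8 + 67.0 = 159.9 kN/m
FS = 159.9 / 42.2 = 3.787

FS = 3.79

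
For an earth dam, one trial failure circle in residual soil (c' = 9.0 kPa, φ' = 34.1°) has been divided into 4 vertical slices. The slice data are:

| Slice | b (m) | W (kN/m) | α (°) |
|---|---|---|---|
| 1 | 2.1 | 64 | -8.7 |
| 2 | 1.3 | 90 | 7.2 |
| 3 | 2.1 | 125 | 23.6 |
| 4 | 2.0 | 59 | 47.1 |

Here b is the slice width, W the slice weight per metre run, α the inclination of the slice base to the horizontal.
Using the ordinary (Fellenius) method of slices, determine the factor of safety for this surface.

FS = 3.02

Ordinary method of slices: FS = Σ[c'·Δl_i + (W_i cosα_i)·tanφ'] / Σ W_i sinα_i, with Δl_i = b_i / cosα_i.
Slice 1: Δl = 2.1/cos(-8.7°) = 2.124 m; N'_1 = 64·cos(-8.7°) = 63.3; c'Δl = 19.12; W sinα = -9.7
Slice 2: Δl = 1.3/cos7.2° = 1.310 m; N'_2 = 90·cos7.2° = 89.3; c'Δl = 11.79; W sinα = 11.3
Slice 3: Δl = 2.1/cos23.6° = 2.292 m; N'_3 = 125·cos23.6° = 114.5; c'Δl = 20.63; W sinα = 50.0
Slice 4: Δl = 2.0/cos47.1° = 2.938 m; N'_4 = 59·cos47.1° = 40.2; c'Δl = 26.44; W sinα = 43.2
Σc'Δl = 78.0 kN/m; ΣN' = 307.3 kN/m; ΣW sinα = 94.9 kN/m
Resisting = 78.0 + 307.3·tan34.1° = 78.0 + 208.0 = 286.0 kN/m
FS = 286.0 / 94.9 = 3.015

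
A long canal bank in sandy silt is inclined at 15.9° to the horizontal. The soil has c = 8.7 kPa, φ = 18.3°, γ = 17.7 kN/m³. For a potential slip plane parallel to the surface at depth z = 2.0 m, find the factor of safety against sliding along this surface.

For an infinite slope with a slip plane parallel to the surface (no pore pressure): FS = [c + γz cos²β tanφ] / [γz sinβ cosβ].
γz = 17.7·2.0 = 35.40 kN/m²
Numerator = 8.7 + 35.40·cos²15.9°·tan18.3° = 8.7 + 35.40·0.9249·0.3307 = 19.529 kPa
Denominator = 35.40·sin15.9°·cos15.9° = 35.40·0.2740·0.9617 = 9.327 kPa
FS = 19.529 / 9.327 = 2.094

FS = 2.09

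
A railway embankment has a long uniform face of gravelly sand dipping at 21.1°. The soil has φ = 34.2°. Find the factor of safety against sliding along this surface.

FS = 1.76

For a dry cohesionless infinite slope the factor of safety is FS = tanφ / tanβ.
FS = tan34.2° / tan21.1° = 0.6796 / 0.3859 = 1.761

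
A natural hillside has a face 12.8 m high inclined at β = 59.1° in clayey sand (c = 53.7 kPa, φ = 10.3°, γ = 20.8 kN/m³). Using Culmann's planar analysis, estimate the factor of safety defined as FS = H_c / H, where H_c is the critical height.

H_c = (4c/γ) · sinβ cosφ / [1 − cos(β − φ)]
    = (4·53.7/20.8) · sin59.1°·cos10.3° / [1 − cos48.8°]
    = 10.327 · 0.8442 / 0.3413 = 25.54 m
FS = H_c / H = 25.54 / 12.8 = 1.996

FS = 2.00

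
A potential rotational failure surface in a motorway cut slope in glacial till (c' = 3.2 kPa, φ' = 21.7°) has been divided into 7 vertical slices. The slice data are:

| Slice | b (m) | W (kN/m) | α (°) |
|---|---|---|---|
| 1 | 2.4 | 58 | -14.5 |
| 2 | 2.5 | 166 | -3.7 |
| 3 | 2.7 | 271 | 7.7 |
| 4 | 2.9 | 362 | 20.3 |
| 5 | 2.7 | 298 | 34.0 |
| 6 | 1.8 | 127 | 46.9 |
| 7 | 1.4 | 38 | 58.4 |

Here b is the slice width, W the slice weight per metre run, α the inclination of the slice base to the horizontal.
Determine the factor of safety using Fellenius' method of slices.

Ordinary method of slices: FS = Σ[c'·Δl_i + (W_i cosα_i)·tanφ'] / Σ W_i sinα_i, with Δl_i = b_i / cosα_i.
Slice 1: Δl = 2.4/cos(-14.5°) = 2.479 m; N'_1 = 58·cos(-14.5°) = 56.2; c'Δl = 7.93; W sinα = -14.5
Slice 2: Δl = 2.5/cos(-3.7°) = 2.505 m; N'_2 = 166·cos(-3.7°) = 165.7; c'Δl = 8.02; W sinα = -10.7
Slice 3: Δl = 2.7/cos7.7° = 2.725 m; N'_3 = 271·cos7.7° = 268.6; c'Δl = 8.72; W sinα = 36.3
Slice 4: Δl = 2.9/cos20.3° = 3.092 m; N'_4 = 362·cos20.3° = 339.5; c'Δl = 9.89; W sinα = 125.6
Slice 5: Δl = 2.7/cos34.0° = 3.257 m; N'_5 = 298·cos34.0° = 247.1; c'Δl = 10.42; W sinα = 166.6
Slice 6: Δl = 1.8/cos46.9° = 2.634 m; N'_6 = 127·cos46.9° = 86.8; c'Δl = 8.43; W sinα = 92.7
Slice 7: Δl = 1.4/cos58.4° = 2.672 m; N'_7 = 38·cos58.4° = 19.9; c'Δl = 8.55; W sinα = 32.4
Σc'Δl = 62.0 kN/m; ΣN' = 1183.6 kN/m; ΣW sinα = 428.4 kN/m
Resisting = 62.0 + 1183.6·tan21.7° = 62.0 + 471.0 = 533.0 kN/m
FS = 533.0 / 428.4 = 1.244

FS = 1.24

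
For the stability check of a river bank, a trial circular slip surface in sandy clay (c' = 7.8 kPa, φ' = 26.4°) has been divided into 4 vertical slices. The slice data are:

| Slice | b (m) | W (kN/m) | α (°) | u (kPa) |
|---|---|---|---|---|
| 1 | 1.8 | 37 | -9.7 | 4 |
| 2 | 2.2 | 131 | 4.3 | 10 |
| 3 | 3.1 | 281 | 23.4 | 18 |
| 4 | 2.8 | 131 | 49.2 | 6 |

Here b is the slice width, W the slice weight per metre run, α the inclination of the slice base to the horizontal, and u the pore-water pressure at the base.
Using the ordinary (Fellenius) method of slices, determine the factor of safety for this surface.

FS = 1.34

Ordinary method of slices: FS = Σ[c'·Δl_i + (W_i cosα_i − u_i·Δl_i)·tanφ'] / Σ W_i sinα_i, with Δl_i = b_i / cosα_i.
Slice 1: Δl = 1.8/cos(-9.7°) = 1.826 m; N'_1 = 37·cos(-9.7°) − 4·1.826 = 29.2; c'Δl = 14.24; W sinα = -6.2
Slice 2: Δl = 2.2/cos4.3° = 2.206 m; N'_2 = 131·cos4.3° − 10·2.206 = 108.6; c'Δl = 17.21; W sinα = 9.8
Slice 3: Δl = 3.1/cos23.4° = 3.378 m; N'_3 = 281·cos23.4° − 18·3.378 = 197.1; c'Δl = 26.35; W sinα = 111.6
Slice 4: Δl = 2.8/cos49.2° = 4.285 m; N'_4 = 131·cos49.2° − 6·4.285 = 59.9; c'Δl = 33.42; W sinα = 99.2
Σc'Δl = 91.2 kN/m; ΣN' = 394.7 kN/m; ΣW sinα = 214.4 kN/m
Resisting = 91.2 + 394.7·tan26.4° = 91.2 + 195.9 = 287.2 kN/m
FS = 287.2 / 214.4 = 1.340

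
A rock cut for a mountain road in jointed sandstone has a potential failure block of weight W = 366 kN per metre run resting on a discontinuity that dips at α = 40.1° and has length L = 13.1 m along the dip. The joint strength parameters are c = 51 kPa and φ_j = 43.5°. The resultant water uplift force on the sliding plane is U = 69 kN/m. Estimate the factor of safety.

Resolving the block weight along and normal to the plane and applying the Mohr–Coulomb strength on the joint:
N' = W cosα − U = 366·cos40.1° − 69 = 211.0 kN/m
Driving force T = W sinα = 366·sin40.1° = 235.7 kN/m
Resisting force R = c·L + N'·tanφ_j = 51·13.1 + 211.0·tan43.5° = 668.1 + 200.2 = 868.3 kN/m
FS = R / T = 868.3 / 235.7 = 3.683

FS = 3.68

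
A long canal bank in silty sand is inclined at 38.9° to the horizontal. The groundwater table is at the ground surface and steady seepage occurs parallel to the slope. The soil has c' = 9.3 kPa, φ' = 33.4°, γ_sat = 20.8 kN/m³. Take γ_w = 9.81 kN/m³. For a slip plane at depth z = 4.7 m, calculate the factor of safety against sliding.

FS = 0.63

With seepage parallel to the slope and the water table at the surface, the effective normal stress on the slip plane uses the buoyant unit weight γ' = γ_sat − γ_w while the driving shear stress uses γ_sat:
FS = [c' + γ' z cos²β tanφ'] / [γ_sat z sinβ cosβ]
γ' = 20.8 − 9.81 = 10.99 kN/m³
Numerator = 9.3 + 10.99·4.7·cos²38.9°·tan33.4° = 9.3 + 10.99·4.7·0.6057·0.6594 = 29.928 kPa
Denominator = 20.8·4.7·sin38.9°·cos38.9° = 20.8·4.7·0.6280·0.7782 = 47.776 kPa
FS = 29.928 / 47.776 = 0.626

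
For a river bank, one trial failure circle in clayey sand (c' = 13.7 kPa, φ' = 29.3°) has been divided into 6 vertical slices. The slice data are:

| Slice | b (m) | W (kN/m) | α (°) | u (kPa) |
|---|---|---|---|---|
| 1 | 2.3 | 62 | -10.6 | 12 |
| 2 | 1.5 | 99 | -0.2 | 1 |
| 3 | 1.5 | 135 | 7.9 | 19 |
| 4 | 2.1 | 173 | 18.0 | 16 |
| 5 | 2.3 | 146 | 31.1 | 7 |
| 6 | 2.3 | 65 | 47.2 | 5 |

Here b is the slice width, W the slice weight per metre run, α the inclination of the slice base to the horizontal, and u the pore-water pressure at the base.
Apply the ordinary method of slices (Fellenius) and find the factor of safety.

FS = 2.54

Ordinary method of slices: FS = Σ[c'·Δl_i + (W_i cosα_i − u_i·Δl_i)·tanφ'] / Σ W_i sinα_i, with Δl_i = b_i / cosα_i.
Slice 1: Δl = 2.3/cos(-10.6°) = 2.340 m; N'_1 = 62·cos(-10.6°) − 12·2.340 = 32.9; c'Δl = 32.06; W sinα = -11.4
Slice 2: Δl = 1.5/cos(-0.2°) = 1.500 m; N'_2 = 99·cos(-0.2°) − 1·1.500 = 97.5; c'Δl = 20.55; W sinα = -0.3
Slice 3: Δl = 1.5/cos7.9° = 1.514 m; N'_3 = 135·cos7.9° − 19·1.514 = 104.9; c'Δl = 20.75; W sinα = 18.6
Slice 4: Δl = 2.1/cos18.0° = 2.208 m; N'_4 = 173·cos18.0° − 16·2.208 = 129.2; c'Δl = 30.25; W sinα = 53.5
Slice 5: Δl = 2.3/cos31.1° = 2.686 m; N'_5 = 146·cos31.1° − 7·2.686 = 106.2; c'Δl = 36.80; W sinα = 75.4
Slice 6: Δl = 2.3/cos47.2° = 3.385 m; N'_6 = 65·cos47.2° − 5·3.385 = 27.2; c'Δl = 46.38; W sinα = 47.7
Σc'Δl = 186.8 kN/m; ΣN' = 498.0 kN/m; ΣW sinα = 183.4 kN/m
Resisting = 186.8 + 498.0·tan29.3° = 186.8 + 279.4 = 466.2 kN/m
FS = 466.2 / 183.4 = 2.543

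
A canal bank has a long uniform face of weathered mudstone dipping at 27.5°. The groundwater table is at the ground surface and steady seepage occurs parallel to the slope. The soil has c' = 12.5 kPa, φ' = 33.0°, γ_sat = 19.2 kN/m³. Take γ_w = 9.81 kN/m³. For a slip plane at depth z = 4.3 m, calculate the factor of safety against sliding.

FS = 0.98

With seepage parallel to the slope and the water table at the surface, the effective normal stress on the slip plane uses the buoyant unit weight γ' = γ_sat − γ_w while the driving shear stress uses γ_sat:
FS = [c' + γ' z cos²β tanφ'] / [γ_sat z sinβ cosβ]
γ' = 19.2 − 9.81 = 9.39 kN/m³
Numerator = 12.5 + 9.39·4.3·cos²27.5°·tan33.0° = 12.5 + 9.39·4.3·0.7868·0.6494 = 33.130 kPa
Denominator = 19.2·4.3·sin27.5°·cos27.5° = 19.2·4.3·0.4617·0.8870 = 33.815 kPa
FS = 33.130 / 33.815 = 0.980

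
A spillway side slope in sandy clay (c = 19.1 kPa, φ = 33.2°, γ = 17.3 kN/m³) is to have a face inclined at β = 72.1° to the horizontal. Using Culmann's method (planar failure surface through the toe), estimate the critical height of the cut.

H_c = 15.86 m

Culmann's analysis gives the critical failure plane at α_cr = (β + φ)/2 = (72.1 + 33.2)/2 = 52.6°, and the critical height
H_c = (4c/γ) · sinβ cosφ / [1 − cos(β − φ)]
    = (4·19.1/17.3) · sin72.1°·cos33.2° / [1 − cos(38.9°)]
    = 4.416 · 0.9516·0.8368 / [1 − 0.7782]
    = 4.416 · 0.7963 / 0.2218
    = 15.86 m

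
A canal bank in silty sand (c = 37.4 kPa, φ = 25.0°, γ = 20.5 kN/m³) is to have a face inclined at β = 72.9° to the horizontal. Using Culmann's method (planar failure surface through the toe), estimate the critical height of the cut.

Culmann's analysis gives the critical failure plane at α_cr = (β + φ)/2 = (72.9 + 25.0)/2 = 49.0°, and the critical height
H_c = (4c/γ) · sinβ cosφ / [1 − cos(β − φ)]
    = (4·37.4/20.5) · sin72.9°·cos25.0° / [1 − cos(47.9°)]
    = 7.298 · 0.9558·0.9063 / [1 − 0.6704]
    = 7.298 · 0.8662 / 0.3296
    = 19.18 m

H_c = 19.18 m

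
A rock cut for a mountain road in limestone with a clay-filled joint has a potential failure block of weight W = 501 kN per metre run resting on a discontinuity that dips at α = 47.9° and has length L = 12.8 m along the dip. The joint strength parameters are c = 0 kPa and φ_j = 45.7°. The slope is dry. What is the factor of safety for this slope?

FS = 0.93

Resolving the block weight along and normal to the plane and applying the Mohr–Coulomb strength on the joint:
N' = W cosα = 501·cos47.9° = 335.9 kN/m
Driving force T = W sinα = 501·sin47.9° = 371.7 kN/m
Resisting force R = c·L + N'·tanφ_j = 0·12.8 + 335.9·tan45.7° = 0.0 + 344.2 = 344.2 kN/m
FS = R / T = 344.2 / 371.7 = 0.926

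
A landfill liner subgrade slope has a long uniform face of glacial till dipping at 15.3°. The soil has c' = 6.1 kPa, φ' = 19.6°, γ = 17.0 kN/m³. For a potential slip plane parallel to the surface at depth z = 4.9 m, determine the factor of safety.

FS = 1.59

For an infinite slope with a slip plane parallel to the surface (no pore pressure): FS = [c' + γz cos²β tanφ'] / [γz sinβ cosβ].
γz = 17.0·4.9 = 83.30 kN/m²
Numerator = 6.1 + 83.30·cos²15.3°·tan19.6° = 6.1 + 83.30·0.9304·0.3561 = 33.696 kPa
Denominator = 83.30·sin15.3°·cos15.3° = 83.30·0.2639·0.9646 = 21.202 kPa
FS = 33.696 / 21.202 = 1.589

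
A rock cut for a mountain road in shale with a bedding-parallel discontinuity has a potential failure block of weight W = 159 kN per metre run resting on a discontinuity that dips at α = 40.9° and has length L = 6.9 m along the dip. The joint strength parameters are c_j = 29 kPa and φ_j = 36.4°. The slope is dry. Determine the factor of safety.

Resolving the block weight along and normal to the plane and applying the Mohr–Coulomb strength on the joint:
N' = W cosα = 159·cos40.9° = 120.2 kN/m
Driving force T = W sinα = 159·sin40.9° = 104.1 kN/m
Resisting force R = c_j·L + N'·tanφ_j = 29·6.9 + 120.2·tan36.4° = 200.1 + 88.6 = 288.7 kN/m
FS = R / T = 288.7 / 104.1 = 2.773

FS = 2.77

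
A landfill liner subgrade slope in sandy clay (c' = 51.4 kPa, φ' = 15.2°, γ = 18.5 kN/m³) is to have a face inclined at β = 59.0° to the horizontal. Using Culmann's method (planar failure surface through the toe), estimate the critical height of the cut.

Culmann's analysis gives the critical failure plane at α_cr = (β + φ')/2 = (59.0 + 15.2)/2 = 37.1°, and the critical height
H_c = (4c'/γ) · sinβ cosφ' / [1 − cos(β − φ')]
    = (4·51.4/18.5) · sin59.0°·cos15.2° / [1 − cos(43.8°)]
    = 11.114 · 0.8572·0.9650 / [1 − 0.7218]
    = 11.114 · 0.8272 / 0.2782
    = 33.04 m

H_c = 33.04 m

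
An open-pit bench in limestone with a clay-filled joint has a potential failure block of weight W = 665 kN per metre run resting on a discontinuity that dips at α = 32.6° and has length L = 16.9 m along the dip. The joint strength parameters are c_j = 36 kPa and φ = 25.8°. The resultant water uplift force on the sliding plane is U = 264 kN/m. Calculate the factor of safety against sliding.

FS = 2.10

Resolving the block weight along and normal to the plane and applying the Mohr–Coulomb strength on the joint:
N' = W cosα − U = 665·cos32.6° − 264 = 296.2 kN/m
Driving force T = W sinα = 665·sin32.6° = 358.3 kN/m
Resisting force R = c_j·L + N'·tanφ = 36·16.9 + 296.2·tan25.8° = 608.4 + 143.2 = 751.6 kN/m
FS = R / T = 751.6 / 358.3 = 2.098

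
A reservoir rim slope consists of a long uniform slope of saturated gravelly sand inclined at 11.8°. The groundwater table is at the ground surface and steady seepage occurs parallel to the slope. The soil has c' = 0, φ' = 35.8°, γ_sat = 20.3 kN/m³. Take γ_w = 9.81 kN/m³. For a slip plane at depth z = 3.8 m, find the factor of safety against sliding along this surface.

FS = 1.78

With seepage parallel to the slope and the water table at the surface, the effective normal stress on the slip plane uses the buoyant unit weight γ' = γ_sat − γ_w while the driving shear stress uses γ_sat:
FS = [c' + γ' z cos²β tanφ'] / [γ_sat z sinβ cosβ]
(For c' = 0 this reduces to FS = (γ'/γ_sat)·tanφ'/tanβ.)
γ' = 20.3 − 9.81 = 10.49 kN/m³
Numerator = 0.0 + 10.49·3.8·cos²11.8°·tan35.8° = 0.0 + 10.49·3.8·0.9582·0.7212 = 27.547 kPa
Denominator = 20.3·3.8·sin11.8°·cos11.8° = 20.3·3.8·0.2045·0.9789 = 15.441 kPa
FS = 27.547 / 15.441 = 1.784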